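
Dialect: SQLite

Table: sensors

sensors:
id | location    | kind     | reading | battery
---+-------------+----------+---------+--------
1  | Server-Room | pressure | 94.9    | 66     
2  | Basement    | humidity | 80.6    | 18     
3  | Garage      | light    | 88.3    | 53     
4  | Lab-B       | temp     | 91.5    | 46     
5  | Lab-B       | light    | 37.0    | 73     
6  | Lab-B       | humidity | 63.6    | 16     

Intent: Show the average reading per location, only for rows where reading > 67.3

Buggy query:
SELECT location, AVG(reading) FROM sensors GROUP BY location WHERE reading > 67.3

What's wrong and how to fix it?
Bug: Row-level WHERE must come before GROUP BY in the clause order

Fix: Move the WHERE clause before GROUP BY

Corrected query:
SELECT location, AVG(reading) FROM sensors WHERE reading > 67.3 GROUP BY location

Result:
location    | AVG(reading)
------------+-------------
Basement    | 80.6        
Garage      | 88.3        
Lab-B       | 91.5        
Server-Room | 94.9        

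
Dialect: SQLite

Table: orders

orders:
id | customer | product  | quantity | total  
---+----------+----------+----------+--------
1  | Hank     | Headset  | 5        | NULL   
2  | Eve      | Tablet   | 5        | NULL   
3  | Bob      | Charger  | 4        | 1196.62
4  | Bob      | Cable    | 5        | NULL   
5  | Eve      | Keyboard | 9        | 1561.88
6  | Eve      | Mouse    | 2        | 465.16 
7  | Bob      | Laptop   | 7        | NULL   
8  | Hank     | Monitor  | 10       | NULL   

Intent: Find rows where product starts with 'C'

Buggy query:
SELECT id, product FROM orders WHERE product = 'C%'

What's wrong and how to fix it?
Bug: Wildcards only work with LIKE; '=' treats '%' as a literal character

Fix: Replace '=' with LIKE so 'C%' is treated as a pattern

Corrected query:
SELECT id, product FROM orders WHERE product LIKE 'C%'

Result:
id | product
---+--------
3  | Charger
4  | Cable  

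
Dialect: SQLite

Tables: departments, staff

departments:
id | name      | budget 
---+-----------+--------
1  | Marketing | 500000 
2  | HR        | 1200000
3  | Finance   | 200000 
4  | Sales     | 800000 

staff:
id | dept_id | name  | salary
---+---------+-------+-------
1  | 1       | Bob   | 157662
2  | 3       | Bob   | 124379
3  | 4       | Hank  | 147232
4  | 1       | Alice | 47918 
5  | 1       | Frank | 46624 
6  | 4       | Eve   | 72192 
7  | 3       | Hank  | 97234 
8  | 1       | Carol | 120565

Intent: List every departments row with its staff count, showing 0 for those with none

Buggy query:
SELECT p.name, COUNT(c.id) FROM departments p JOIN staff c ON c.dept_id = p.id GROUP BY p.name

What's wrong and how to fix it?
Bug: An inner join excludes parents with zero children

Fix: Use LEFT JOIN so parents without children still appear (COUNT(c.id) gives 0)

Corrected query:
SELECT p.name, COUNT(c.id) FROM departments p LEFT JOIN staff c ON c.dept_id = p.id GROUP BY p.name

Result:
name      | COUNT(c.id)
----------+------------
Finance   | 2          
HR        | 0          
Marketing | 4          
Sales     | 2          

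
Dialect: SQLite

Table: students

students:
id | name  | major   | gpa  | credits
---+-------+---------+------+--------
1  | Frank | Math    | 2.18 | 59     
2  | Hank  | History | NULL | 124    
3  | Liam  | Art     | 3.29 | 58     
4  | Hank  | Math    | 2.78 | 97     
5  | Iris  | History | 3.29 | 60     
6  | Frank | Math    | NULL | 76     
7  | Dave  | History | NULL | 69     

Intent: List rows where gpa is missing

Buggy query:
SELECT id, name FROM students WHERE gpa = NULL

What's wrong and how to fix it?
Bug: Comparing to NULL with '=' never matches; NULL = NULL is unknown, not true

Fix: Replace '= NULL' with 'IS NULL'

Corrected query:
SELECT id, name FROM students WHERE gpa IS NULL

Result:
id | name 
---+------
2  | Hank 
6  | Frank
7  | Dave 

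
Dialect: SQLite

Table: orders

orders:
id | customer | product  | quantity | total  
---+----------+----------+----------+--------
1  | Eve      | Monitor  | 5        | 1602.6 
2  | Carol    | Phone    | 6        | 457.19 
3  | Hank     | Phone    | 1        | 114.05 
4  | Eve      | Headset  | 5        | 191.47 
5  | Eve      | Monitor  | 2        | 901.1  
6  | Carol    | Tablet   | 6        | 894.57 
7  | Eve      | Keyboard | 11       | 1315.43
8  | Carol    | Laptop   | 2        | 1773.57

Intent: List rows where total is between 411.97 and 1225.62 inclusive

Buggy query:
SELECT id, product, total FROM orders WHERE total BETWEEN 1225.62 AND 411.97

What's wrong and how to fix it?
Bug: BETWEEN expects the lower bound first; with 1225.62 AND 411.97 the range is empty

Fix: Write BETWEEN 411.97 AND 1225.62

Corrected query:
SELECT id, product, total FROM orders WHERE total BETWEEN 411.97 AND 1225.62

Result:
id | product | total 
---+---------+-------
2  | Phone   | 457.19
5  | Monitor | 901.1 
6  | Tablet  | 894.57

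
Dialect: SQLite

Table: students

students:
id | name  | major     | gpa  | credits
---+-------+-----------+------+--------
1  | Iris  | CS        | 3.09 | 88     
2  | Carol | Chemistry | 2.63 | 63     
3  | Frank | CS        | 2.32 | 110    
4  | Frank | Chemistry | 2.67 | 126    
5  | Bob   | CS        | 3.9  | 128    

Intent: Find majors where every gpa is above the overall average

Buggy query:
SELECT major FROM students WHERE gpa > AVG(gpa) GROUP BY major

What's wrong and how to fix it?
Bug: AVG() is an aggregate; it can't sit directly in WHERE

Fix: Compute the overall average in a scalar subquery and compare each group's MIN against it in HAVING

Corrected query:
SELECT major FROM students GROUP BY major HAVING MIN(gpa) > (SELECT AVG(gpa) FROM students)

Result:
(no rows)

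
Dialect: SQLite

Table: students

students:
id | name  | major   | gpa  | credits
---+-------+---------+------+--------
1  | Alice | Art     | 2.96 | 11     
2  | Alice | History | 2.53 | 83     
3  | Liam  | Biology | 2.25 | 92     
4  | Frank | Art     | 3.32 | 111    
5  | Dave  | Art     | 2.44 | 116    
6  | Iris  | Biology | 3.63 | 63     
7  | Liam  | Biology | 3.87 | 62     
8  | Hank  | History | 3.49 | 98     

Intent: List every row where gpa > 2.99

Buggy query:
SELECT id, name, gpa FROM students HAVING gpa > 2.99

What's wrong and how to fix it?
Bug: HAVING filters the output of aggregation, but this query has no GROUP BY and no aggregate functions, so SQLite rejects it (HAVING clause on a non-aggregate query); the condition here is per row

Fix: Use WHERE for row-level filtering

Corrected query:
SELECT id, name, gpa FROM students WHERE gpa > 2.99

Result:
id | name  | gpa 
---+-------+-----
4  | Frank | 3.32
6  | Iris  | 3.63
7  | Liam  | 3.87
8  | Hank  | 3.49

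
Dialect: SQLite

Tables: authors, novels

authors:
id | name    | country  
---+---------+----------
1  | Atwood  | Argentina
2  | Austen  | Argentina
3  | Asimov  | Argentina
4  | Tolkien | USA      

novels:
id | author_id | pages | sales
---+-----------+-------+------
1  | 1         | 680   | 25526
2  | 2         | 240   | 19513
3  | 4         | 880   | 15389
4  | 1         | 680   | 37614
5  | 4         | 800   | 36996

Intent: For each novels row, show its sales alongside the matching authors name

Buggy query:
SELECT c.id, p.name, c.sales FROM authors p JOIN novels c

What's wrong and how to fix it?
Bug: Missing join condition: each novels row is matched to all authors rows instead of just its own

Fix: Specify the join condition linking the foreign key to the parent id

Corrected query:
SELECT c.id, p.name, c.sales FROM authors p JOIN novels c ON c.author_id = p.id

Result:
id | name    | sales
---+---------+------
1  | Atwood  | 25526
2  | Austen  | 19513
3  | Tolkien | 15389
4  | Atwood  | 37614
5  | Tolkien | 36996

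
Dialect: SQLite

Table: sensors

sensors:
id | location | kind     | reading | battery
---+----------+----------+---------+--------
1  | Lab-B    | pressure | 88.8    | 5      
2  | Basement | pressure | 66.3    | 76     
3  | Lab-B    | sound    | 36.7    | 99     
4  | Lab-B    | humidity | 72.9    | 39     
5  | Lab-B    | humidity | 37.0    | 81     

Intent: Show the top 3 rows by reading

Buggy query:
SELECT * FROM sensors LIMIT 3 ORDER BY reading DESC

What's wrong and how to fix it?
Bug: ORDER BY cannot follow LIMIT; LIMIT is the final clause

Fix: Swap the clauses: ORDER BY first, then LIMIT

Corrected query:
SELECT * FROM sensors ORDER BY reading DESC LIMIT 3

Result:
id | location | kind     | reading | battery
---+----------+----------+---------+--------
1  | Lab-B    | pressure | 88.8    | 5      
4  | Lab-B    | humidity | 72.9    | 39     
2  | Basement | pressure | 66.3    | 76     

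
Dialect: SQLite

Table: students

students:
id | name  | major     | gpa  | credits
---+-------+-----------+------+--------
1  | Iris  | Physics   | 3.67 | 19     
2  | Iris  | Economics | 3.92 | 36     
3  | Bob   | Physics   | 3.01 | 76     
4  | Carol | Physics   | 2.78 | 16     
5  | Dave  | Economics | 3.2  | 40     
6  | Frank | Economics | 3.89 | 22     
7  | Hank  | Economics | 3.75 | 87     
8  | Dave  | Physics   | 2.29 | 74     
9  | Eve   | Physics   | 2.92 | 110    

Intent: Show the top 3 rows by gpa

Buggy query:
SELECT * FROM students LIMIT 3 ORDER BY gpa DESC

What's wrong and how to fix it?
Bug: ORDER BY cannot follow LIMIT; LIMIT is the final clause

Fix: Swap the clauses: ORDER BY first, then LIMIT

Corrected query:
SELECT * FROM students ORDER BY gpa DESC LIMIT 3

Result:
id | name  | major     | gpa  | credits
---+-------+-----------+------+--------
2  | Iris  | Economics | 3.92 | 36     
6  | Frank | Economics | 3.89 | 22     
7  | Hank  | Economics | 3.75 | 87     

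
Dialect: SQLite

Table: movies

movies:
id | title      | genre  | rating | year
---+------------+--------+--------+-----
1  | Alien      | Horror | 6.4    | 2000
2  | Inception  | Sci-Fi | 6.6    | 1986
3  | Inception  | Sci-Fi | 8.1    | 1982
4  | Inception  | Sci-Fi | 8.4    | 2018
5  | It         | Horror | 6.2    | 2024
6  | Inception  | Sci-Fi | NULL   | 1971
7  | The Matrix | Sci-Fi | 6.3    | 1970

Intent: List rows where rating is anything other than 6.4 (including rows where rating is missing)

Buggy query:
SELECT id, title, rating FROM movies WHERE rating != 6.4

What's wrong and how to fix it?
Bug: 'rating != 6.4' is unknown when rating is NULL, so NULL rows are silently excluded

Fix: Handle NULL separately with IS NULL alongside the inequality

Corrected query:
SELECT id, title, rating FROM movies WHERE rating != 6.4 OR rating IS NULL

Result:
id | title      | rating
---+------------+-------
2  | Inception  | 6.6   
3  | Inception  | 8.1   
4  | Inception  | 8.4   
5  | It         | 6.2   
6  | Inception  | NULL  
7  | The Matrix | 6.3   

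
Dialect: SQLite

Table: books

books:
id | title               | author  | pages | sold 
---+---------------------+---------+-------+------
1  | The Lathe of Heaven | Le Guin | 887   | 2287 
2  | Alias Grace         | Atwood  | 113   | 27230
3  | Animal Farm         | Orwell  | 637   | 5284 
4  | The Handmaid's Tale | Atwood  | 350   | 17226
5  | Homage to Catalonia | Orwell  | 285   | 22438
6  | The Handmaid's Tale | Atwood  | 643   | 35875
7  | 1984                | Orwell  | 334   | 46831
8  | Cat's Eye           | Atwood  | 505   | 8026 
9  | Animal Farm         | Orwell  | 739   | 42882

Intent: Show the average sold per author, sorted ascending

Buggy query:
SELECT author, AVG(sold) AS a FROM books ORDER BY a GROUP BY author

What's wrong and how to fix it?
Bug: GROUP BY must precede ORDER BY

Fix: Move ORDER BY to the end, after GROUP BY

Corrected query:
SELECT author, AVG(sold) AS a FROM books GROUP BY author ORDER BY a

Result:
author  | a       
--------+---------
Le Guin | 2287    
Atwood  | 22089.25
Orwell  | 29358.75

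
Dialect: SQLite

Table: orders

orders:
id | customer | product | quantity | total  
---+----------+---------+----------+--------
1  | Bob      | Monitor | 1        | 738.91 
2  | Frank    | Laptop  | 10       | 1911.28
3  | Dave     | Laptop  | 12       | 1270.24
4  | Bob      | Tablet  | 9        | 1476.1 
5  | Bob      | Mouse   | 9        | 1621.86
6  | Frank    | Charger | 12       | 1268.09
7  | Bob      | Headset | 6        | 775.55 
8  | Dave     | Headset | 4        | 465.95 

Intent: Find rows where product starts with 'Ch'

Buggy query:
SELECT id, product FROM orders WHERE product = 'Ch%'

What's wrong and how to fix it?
Bug: '=' compares the literal string including the % character; pattern matching needs LIKE

Fix: Use LIKE for wildcard pattern matching

Corrected query:
SELECT id, product FROM orders WHERE product LIKE 'Ch%'

Result:
id | product
---+--------
6  | Charger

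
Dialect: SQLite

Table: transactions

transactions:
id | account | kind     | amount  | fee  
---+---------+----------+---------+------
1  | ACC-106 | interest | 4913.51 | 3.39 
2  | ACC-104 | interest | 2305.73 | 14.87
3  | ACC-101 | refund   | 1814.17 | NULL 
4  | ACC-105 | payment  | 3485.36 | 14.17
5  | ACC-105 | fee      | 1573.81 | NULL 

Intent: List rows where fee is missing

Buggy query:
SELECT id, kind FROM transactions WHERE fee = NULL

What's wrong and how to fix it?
Bug: Comparing to NULL with '=' never matches; NULL = NULL is unknown, not true

Fix: Use IS NULL to test for NULL

Corrected query:
SELECT id, kind FROM transactions WHERE fee IS NULL

Result:
id | kind  
---+-------
3  | refund
5  | fee   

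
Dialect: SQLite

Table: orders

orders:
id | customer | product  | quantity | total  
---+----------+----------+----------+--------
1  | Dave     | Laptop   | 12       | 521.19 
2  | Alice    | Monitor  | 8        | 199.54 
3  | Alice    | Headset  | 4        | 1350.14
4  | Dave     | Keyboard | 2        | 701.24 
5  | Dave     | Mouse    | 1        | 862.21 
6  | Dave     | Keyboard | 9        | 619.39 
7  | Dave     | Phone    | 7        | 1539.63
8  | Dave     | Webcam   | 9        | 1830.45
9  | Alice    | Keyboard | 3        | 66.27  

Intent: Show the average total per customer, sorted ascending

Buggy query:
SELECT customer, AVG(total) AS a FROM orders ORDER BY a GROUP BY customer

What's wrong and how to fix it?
Bug: ORDER BY appears before GROUP BY; SQL clause order requires GROUP BY first

Fix: Reorder: SELECT … FROM … GROUP BY … ORDER BY …

Corrected query:
SELECT customer, AVG(total) AS a FROM orders GROUP BY customer ORDER BY a

Result:
customer | a          
---------+------------
Alice    | 538.65     
Dave     | 1012.351667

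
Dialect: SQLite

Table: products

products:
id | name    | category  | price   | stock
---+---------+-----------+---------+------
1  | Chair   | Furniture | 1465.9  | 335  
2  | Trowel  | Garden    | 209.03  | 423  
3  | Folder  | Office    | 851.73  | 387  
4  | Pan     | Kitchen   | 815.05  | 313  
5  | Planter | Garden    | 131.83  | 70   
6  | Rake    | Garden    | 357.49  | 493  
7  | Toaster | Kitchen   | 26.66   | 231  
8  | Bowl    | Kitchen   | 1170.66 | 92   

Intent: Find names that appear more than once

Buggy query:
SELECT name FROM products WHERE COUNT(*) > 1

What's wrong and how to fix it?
Bug: WHERE can't reference COUNT(*); aggregates are computed after WHERE

Fix: Group first, then use HAVING for the count condition

Corrected query:
SELECT name FROM products GROUP BY name HAVING COUNT(*) > 1

Result:
(no rows)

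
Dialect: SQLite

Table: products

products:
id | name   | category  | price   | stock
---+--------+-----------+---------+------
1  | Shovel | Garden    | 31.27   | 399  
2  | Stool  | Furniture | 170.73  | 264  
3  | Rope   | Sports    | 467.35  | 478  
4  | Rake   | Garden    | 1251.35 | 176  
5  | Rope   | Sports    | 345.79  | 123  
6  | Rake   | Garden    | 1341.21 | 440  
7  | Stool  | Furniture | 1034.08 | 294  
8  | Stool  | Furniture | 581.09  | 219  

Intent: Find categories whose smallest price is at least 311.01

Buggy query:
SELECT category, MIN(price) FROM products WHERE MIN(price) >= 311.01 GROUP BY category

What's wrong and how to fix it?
Bug: MIN() in WHERE is a misuse of aggregate

Fix: Use HAVING for the per-group MIN condition

Corrected query:
SELECT category, MIN(price) FROM products GROUP BY category HAVING MIN(price) >= 311.01

Result:
category | MIN(price)
---------+-----------
Sports   | 345.79    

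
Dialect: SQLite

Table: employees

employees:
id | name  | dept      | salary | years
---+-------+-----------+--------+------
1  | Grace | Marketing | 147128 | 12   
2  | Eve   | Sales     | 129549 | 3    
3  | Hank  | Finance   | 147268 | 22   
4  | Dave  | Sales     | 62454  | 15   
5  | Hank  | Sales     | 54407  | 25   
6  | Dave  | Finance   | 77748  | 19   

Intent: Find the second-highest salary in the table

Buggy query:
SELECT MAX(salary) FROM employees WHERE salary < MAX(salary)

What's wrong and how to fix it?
Bug: The inner MAX is an aggregate inside WHERE, which is not allowed

Fix: Put the inner MAX in a scalar subquery

Corrected query:
SELECT MAX(salary) FROM employees WHERE salary < (SELECT MAX(salary) FROM employees)

Result:
MAX(salary)
-----------
147128     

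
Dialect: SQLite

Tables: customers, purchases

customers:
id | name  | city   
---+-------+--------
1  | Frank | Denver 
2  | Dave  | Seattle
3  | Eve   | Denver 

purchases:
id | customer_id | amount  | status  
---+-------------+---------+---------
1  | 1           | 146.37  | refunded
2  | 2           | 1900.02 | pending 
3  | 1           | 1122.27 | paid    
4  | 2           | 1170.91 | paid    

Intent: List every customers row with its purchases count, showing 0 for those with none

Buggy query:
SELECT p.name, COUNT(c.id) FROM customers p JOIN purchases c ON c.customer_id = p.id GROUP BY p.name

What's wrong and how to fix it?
Bug: An inner join excludes parents with zero children

Fix: Switch to LEFT JOIN to retain unmatched parent rows

Corrected query:
SELECT p.name, COUNT(c.id) FROM customers p LEFT JOIN purchases c ON c.customer_id = p.id GROUP BY p.name

Result:
name  | COUNT(c.id)
------+------------
Dave  | 2          
Eve   | 0          
Frank | 2          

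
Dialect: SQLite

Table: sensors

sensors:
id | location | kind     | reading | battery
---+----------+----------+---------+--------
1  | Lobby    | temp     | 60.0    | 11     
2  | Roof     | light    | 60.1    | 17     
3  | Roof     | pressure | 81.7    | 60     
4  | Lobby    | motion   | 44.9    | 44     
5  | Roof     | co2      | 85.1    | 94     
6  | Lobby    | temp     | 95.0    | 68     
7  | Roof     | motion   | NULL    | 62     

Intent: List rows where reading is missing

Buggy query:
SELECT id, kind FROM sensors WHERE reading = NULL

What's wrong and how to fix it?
Bug: Comparing to NULL with '=' never matches; NULL = NULL is unknown, not true

Fix: Use IS NULL to test for NULL

Corrected query:
SELECT id, kind FROM sensors WHERE reading IS NULL

Result:
id | kind  
---+-------
7  | motion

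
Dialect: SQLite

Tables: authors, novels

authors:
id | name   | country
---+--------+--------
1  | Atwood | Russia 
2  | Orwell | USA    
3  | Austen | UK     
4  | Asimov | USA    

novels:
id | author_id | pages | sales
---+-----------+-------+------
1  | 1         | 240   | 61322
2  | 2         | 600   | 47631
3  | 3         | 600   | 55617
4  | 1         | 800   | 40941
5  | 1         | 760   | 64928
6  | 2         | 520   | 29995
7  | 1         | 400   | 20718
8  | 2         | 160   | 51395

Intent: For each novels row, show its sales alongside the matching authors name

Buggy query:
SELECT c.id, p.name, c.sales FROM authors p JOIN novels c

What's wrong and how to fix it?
Bug: Missing join condition: each novels row is matched to all authors rows instead of just its own

Fix: Specify the join condition linking the foreign key to the parent id

Corrected query:
SELECT c.id, p.name, c.sales FROM authors p JOIN novels c ON c.author_id = p.id

Result:
id | name   | sales
---+--------+------
1  | Atwood | 61322
2  | Orwell | 47631
3  | Austen | 55617
4  | Atwood | 40941
5  | Atwood | 64928
6  | Orwell | 29995
7  | Atwood | 20718
8  | Orwell | 51395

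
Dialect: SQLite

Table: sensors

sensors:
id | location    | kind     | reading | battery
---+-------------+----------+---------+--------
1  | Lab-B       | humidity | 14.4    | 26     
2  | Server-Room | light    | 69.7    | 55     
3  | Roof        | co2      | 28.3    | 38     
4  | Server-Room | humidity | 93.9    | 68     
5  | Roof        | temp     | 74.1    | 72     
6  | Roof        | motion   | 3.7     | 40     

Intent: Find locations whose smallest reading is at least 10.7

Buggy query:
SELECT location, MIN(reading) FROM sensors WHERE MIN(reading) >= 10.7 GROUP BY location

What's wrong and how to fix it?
Bug: MIN() in WHERE is a misuse of aggregate

Fix: Use HAVING for the per-group MIN condition

Corrected query:
SELECT location, MIN(reading) FROM sensors GROUP BY location HAVING MIN(reading) >= 10.7

Result:
location    | MIN(reading)
------------+-------------
Lab-B       | 14.4        
Server-Room | 69.7        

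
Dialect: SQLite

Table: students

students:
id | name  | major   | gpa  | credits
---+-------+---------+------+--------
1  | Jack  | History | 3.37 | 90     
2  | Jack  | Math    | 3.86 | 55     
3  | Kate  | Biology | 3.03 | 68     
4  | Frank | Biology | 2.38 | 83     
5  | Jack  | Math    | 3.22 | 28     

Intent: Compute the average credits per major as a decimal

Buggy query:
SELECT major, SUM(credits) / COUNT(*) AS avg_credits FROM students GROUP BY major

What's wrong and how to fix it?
Bug: Both operands are integers, so '/' performs integer division and truncates

Fix: Multiply by 1.0 (or CAST to REAL) to force floating-point division

Corrected query:
SELECT major, SUM(credits) * 1.0 / COUNT(*) AS avg_credits FROM students GROUP BY major

Result:
major   | avg_credits
--------+------------
Biology | 75.5       
History | 90         
Math    | 41.5       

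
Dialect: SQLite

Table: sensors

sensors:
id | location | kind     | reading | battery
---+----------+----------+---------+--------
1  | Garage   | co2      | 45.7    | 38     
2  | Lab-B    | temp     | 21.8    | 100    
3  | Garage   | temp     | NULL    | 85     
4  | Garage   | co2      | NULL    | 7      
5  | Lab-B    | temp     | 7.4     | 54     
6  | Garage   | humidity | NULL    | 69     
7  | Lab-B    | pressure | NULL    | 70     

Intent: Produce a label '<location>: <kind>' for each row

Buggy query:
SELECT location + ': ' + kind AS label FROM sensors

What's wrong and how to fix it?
Bug: SQLite uses || for string concatenation; + coerces text to numbers (yielding 0)

Fix: Replace + with || to concatenate text

Corrected query:
SELECT location || ': ' || kind AS label FROM sensors

Result:
label           
----------------
Garage: co2     
Lab-B: temp     
Garage: temp    
Garage: co2     
Lab-B: temp     
Garage: humidity
Lab-B: pressure 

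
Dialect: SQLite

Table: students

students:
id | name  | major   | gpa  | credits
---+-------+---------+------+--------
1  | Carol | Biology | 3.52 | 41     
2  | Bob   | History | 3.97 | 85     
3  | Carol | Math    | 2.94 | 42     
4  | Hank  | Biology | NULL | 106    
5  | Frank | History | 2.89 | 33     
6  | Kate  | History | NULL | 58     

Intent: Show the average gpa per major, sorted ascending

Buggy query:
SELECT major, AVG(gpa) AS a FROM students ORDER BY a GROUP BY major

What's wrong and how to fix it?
Bug: ORDER BY appears before GROUP BY; SQL clause order requires GROUP BY first

Fix: Move ORDER BY to the end, after GROUP BY

Corrected query:
SELECT major, AVG(gpa) AS a FROM students GROUP BY major ORDER BY a

Result:
major   | a   
--------+-----
Math    | 2.94
History | 3.43
Biology | 3.52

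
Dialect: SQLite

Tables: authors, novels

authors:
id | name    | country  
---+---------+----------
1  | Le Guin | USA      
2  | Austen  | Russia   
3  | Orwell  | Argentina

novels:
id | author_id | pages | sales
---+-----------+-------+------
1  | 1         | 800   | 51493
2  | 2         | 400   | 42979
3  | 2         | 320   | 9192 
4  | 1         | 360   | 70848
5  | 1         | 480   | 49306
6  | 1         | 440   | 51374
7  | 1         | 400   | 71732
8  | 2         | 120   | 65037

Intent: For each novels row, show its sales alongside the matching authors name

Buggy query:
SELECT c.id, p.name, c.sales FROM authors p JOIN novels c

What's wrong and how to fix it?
Bug: JOIN with no ON clause produces a cartesian product; every novels row pairs with every authors row

Fix: Add ON c.author_id = p.id to the JOIN

Corrected query:
SELECT c.id, p.name, c.sales FROM authors p JOIN novels c ON c.author_id = p.id

Result:
id | name    | sales
---+---------+------
1  | Le Guin | 51493
2  | Austen  | 42979
3  | Austen  | 9192 
4  | Le Guin | 70848
5  | Le Guin | 49306
6  | Le Guin | 51374
7  | Le Guin | 71732
8  | Austen  | 65037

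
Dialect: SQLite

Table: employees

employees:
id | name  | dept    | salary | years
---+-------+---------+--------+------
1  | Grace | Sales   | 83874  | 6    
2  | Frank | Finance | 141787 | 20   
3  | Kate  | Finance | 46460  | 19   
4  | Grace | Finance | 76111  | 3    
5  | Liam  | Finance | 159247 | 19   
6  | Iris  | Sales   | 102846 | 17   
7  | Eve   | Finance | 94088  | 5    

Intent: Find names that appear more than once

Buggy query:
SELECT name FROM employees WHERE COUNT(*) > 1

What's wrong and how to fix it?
Bug: WHERE can't reference COUNT(*); aggregates are computed after WHERE

Fix: GROUP BY name, then filter groups with HAVING COUNT(*) > 1

Corrected query:
SELECT name FROM employees GROUP BY name HAVING COUNT(*) > 1

Result:
name 
-----
Grace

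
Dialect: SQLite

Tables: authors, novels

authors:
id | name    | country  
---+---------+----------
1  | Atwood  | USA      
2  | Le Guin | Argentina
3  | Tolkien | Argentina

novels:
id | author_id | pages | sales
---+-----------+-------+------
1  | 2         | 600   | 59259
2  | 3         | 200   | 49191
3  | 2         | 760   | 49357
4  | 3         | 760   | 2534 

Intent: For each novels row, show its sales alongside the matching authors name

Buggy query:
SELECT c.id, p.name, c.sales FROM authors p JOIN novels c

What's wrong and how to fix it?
Bug: Missing join condition: each novels row is matched to all authors rows instead of just its own

Fix: Add ON c.author_id = p.id to the JOIN

Corrected query:
SELECT c.id, p.name, c.sales FROM authors p JOIN novels c ON c.author_id = p.id

Result:
id | name    | sales
---+---------+------
1  | Le Guin | 59259
2  | Tolkien | 49191
3  | Le Guin | 49357
4  | Tolkien | 2534 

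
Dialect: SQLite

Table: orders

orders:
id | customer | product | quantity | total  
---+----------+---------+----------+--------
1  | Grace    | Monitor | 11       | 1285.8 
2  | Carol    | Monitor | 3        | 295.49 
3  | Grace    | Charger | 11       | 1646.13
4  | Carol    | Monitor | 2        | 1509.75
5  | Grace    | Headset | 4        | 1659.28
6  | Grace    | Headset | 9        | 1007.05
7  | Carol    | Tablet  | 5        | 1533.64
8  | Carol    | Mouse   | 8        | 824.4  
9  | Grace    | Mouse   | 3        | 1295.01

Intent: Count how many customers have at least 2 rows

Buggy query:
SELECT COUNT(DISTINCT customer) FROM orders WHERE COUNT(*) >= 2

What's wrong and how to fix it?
Bug: WHERE filters individual rows, not groups, so a group-level COUNT is invalid there

Fix: Use a subquery that GROUPs and filters with HAVING, then count its rows

Corrected query:
SELECT COUNT(*) FROM (SELECT customer FROM orders GROUP BY customer HAVING COUNT(*) >= 2)

Result:
COUNT(*)
--------
2       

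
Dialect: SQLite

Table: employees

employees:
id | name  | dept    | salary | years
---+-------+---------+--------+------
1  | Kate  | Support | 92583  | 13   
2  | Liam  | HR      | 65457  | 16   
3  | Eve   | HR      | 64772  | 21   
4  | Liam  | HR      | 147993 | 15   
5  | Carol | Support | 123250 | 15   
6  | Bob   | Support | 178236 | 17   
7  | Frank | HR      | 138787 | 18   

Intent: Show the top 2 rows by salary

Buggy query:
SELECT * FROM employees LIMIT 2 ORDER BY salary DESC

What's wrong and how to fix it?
Bug: LIMIT must come after ORDER BY

Fix: Sort with ORDER BY, then apply LIMIT

Corrected query:
SELECT * FROM employees ORDER BY salary DESC LIMIT 2

Result:
id | name | dept    | salary | years
---+------+---------+--------+------
6  | Bob  | Support | 178236 | 17   
4  | Liam | HR      | 147993 | 15   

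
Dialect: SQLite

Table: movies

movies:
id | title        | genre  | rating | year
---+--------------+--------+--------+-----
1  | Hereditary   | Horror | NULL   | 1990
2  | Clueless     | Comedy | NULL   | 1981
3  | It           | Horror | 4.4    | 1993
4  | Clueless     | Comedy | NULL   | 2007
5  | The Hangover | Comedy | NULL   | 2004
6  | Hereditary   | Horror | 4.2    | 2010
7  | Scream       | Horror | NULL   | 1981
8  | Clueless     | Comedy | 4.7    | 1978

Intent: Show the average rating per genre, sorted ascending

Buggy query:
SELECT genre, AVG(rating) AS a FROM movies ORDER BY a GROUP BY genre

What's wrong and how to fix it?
Bug: ORDER BY appears before GROUP BY; SQL clause order requires GROUP BY first

Fix: Move ORDER BY to the end, after GROUP BY

Corrected query:
SELECT genre, AVG(rating) AS a FROM movies GROUP BY genre ORDER BY a

Result:
genre  | a  
-------+----
Horror | 4.3
Comedy | 4.7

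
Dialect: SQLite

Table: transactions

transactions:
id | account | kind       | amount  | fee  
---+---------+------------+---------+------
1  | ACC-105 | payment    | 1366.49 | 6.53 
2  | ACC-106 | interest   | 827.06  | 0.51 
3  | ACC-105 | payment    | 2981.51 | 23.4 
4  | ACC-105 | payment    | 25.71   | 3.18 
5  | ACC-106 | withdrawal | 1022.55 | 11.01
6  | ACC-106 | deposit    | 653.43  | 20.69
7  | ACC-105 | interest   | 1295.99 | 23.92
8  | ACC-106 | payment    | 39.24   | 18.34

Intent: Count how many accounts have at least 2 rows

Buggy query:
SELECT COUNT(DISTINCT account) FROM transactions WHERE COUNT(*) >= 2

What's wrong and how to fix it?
Bug: COUNT(*) cannot appear in WHERE; the per-group count doesn't exist yet

Fix: Group first with HAVING COUNT(*) >= 2, then COUNT the resulting groups

Corrected query:
SELECT COUNT(*) FROM (SELECT account FROM transactions GROUP BY account HAVING COUNT(*) >= 2)

Result:
COUNT(*)
--------
2       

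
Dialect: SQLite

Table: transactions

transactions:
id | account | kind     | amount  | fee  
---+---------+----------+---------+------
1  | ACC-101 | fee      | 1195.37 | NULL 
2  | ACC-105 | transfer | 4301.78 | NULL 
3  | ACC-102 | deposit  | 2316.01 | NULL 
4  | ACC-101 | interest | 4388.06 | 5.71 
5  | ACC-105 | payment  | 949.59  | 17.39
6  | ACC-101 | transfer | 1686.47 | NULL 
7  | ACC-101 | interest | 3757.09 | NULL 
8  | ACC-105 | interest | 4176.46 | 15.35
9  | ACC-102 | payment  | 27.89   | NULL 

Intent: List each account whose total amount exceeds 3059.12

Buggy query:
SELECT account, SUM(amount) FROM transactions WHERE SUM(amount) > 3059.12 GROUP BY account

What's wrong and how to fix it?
Bug: Aggregate functions cannot appear in a WHERE clause

Fix: Move the aggregate condition to a HAVING clause

Corrected query:
SELECT account, SUM(amount) FROM transactions GROUP BY account HAVING SUM(amount) > 3059.12

Result:
account | SUM(amount)
--------+------------
ACC-101 | 11026.99   
ACC-105 | 9427.83    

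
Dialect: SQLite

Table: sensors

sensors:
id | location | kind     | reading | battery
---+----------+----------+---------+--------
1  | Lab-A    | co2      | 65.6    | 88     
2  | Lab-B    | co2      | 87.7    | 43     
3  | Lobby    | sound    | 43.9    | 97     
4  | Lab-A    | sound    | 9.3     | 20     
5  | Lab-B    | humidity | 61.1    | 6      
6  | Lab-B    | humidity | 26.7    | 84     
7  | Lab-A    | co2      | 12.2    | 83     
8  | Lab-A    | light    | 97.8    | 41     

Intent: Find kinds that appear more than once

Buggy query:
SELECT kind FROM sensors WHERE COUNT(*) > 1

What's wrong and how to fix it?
Bug: COUNT(*) is an aggregate and cannot be used in WHERE

Fix: Group first, then use HAVING for the count condition

Corrected query:
SELECT kind FROM sensors GROUP BY kind HAVING COUNT(*) > 1

Result:
kind    
--------
co2     
humidity
sound   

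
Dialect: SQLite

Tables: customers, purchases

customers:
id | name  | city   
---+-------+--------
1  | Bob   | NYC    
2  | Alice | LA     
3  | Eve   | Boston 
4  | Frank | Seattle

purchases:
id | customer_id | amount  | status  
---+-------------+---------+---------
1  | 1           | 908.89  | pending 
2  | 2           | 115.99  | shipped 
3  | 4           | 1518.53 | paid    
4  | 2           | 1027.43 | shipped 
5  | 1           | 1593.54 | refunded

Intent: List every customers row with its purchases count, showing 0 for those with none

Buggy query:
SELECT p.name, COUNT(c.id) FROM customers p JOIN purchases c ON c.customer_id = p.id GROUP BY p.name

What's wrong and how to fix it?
Bug: INNER JOIN drops customers rows that have no matching purchases rows

Fix: Switch to LEFT JOIN to retain unmatched parent rows

Corrected query:
SELECT p.name, COUNT(c.id) FROM customers p LEFT JOIN purchases c ON c.customer_id = p.id GROUP BY p.name

Result:
name  | COUNT(c.id)
------+------------
Alice | 2          
Bob   | 2          
Eve   | 0          
Frank | 1          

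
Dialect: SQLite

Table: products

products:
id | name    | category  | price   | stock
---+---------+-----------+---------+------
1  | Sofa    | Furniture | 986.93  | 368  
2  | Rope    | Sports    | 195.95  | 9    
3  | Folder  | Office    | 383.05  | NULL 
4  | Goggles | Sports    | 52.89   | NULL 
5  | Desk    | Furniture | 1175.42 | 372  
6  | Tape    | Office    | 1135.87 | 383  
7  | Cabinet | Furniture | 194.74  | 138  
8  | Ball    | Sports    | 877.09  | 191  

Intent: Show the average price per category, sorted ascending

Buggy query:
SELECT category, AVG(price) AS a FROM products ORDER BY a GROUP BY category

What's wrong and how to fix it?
Bug: GROUP BY must precede ORDER BY

Fix: Move ORDER BY to the end, after GROUP BY

Corrected query:
SELECT category, AVG(price) AS a FROM products GROUP BY category ORDER BY a

Result:
category  | a         
----------+-----------
Sports    | 375.31    
Office    | 759.46    
Furniture | 785.696667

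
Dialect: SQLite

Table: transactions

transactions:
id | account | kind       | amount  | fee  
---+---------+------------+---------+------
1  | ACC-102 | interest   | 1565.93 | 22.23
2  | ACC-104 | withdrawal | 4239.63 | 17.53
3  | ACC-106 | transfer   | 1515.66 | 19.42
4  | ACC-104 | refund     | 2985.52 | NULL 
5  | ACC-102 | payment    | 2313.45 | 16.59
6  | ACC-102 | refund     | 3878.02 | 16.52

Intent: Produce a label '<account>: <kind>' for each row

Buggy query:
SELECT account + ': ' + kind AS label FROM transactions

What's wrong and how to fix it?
Bug: SQLite uses || for string concatenation; + coerces text to numbers (yielding 0)

Fix: Replace + with || to concatenate text

Corrected query:
SELECT account || ': ' || kind AS label FROM transactions

Result:
label              
-------------------
ACC-102: interest  
ACC-104: withdrawal
ACC-106: transfer  
ACC-104: refund    
ACC-102: payment   
ACC-102: refund    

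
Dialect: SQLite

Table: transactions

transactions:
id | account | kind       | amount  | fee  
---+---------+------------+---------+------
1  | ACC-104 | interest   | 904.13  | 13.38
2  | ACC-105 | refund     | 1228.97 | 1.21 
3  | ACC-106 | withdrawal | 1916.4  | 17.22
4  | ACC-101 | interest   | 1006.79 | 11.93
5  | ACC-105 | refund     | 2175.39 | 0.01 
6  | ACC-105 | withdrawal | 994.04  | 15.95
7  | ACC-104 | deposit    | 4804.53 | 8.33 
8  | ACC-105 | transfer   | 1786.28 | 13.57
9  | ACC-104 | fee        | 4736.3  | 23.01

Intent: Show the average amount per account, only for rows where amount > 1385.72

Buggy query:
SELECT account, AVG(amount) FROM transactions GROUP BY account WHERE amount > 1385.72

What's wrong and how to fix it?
Bug: WHERE cannot follow GROUP BY

Fix: Move the WHERE clause before GROUP BY

Corrected query:
SELECT account, AVG(amount) FROM transactions WHERE amount > 1385.72 GROUP BY account

Result:
account | AVG(amount)
--------+------------
ACC-104 | 4770.415   
ACC-105 | 1980.835   
ACC-106 | 1916.4     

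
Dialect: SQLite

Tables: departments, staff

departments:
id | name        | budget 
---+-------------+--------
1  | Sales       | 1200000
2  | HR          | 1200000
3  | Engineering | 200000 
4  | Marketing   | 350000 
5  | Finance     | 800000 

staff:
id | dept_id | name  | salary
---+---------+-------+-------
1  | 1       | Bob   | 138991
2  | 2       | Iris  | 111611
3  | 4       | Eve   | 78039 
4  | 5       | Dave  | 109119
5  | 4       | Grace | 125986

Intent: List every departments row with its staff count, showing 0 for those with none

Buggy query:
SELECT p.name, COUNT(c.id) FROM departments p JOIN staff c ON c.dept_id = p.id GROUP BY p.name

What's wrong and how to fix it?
Bug: INNER JOIN drops departments rows that have no matching staff rows

Fix: Switch to LEFT JOIN to retain unmatched parent rows

Corrected query:
SELECT p.name, COUNT(c.id) FROM departments p LEFT JOIN staff c ON c.dept_id = p.id GROUP BY p.name

Result:
name        | COUNT(c.id)
------------+------------
Engineering | 0          
Finance     | 1          
HR          | 1          
Marketing   | 2          
Sales       | 1          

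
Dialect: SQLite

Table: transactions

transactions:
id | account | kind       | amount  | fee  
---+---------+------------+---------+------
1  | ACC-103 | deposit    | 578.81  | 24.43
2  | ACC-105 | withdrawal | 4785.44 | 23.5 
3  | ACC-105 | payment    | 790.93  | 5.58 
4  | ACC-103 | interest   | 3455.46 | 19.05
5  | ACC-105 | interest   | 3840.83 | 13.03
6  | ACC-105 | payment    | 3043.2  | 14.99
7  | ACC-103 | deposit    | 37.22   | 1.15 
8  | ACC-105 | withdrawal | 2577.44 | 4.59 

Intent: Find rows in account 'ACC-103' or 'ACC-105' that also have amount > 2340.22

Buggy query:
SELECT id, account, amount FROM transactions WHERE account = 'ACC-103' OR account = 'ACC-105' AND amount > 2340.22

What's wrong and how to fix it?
Bug: Without parentheses, AND is evaluated before OR, so the amount filter only applies to the 'ACC-105' branch

Fix: Add parentheses around the OR so the AND applies to both alternatives

Corrected query:
SELECT id, account, amount FROM transactions WHERE (account = 'ACC-103' OR account = 'ACC-105') AND amount > 2340.22

Result:
id | account | amount 
---+---------+--------
2  | ACC-105 | 4785.44
4  | ACC-103 | 3455.46
5  | ACC-105 | 3840.83
6  | ACC-105 | 3043.2 
8  | ACC-105 | 2577.44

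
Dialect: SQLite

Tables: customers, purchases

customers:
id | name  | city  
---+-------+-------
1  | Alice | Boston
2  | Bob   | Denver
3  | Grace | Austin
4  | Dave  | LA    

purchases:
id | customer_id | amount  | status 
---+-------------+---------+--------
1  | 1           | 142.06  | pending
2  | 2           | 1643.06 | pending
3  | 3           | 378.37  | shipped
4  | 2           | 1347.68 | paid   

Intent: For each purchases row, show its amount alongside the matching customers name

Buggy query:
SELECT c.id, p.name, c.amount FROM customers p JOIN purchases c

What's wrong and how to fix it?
Bug: Missing join condition: each purchases row is matched to all customers rows instead of just its own

Fix: Specify the join condition linking the foreign key to the parent id

Corrected query:
SELECT c.id, p.name, c.amount FROM customers p JOIN purchases c ON c.customer_id = p.id

Result:
id | name  | amount 
---+-------+--------
1  | Alice | 142.06 
2  | Bob   | 1643.06
3  | Grace | 378.37 
4  | Bob   | 1347.68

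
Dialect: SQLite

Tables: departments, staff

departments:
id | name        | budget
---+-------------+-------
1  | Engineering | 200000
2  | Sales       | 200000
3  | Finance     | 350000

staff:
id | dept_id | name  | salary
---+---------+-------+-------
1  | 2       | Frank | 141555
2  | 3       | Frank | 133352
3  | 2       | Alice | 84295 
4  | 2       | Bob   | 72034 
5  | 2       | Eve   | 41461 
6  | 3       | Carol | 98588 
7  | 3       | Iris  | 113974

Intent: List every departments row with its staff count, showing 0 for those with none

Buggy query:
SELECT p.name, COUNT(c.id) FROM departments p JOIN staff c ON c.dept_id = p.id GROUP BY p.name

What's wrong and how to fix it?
Bug: INNER JOIN drops departments rows that have no matching staff rows

Fix: Switch to LEFT JOIN to retain unmatched parent rows

Corrected query:
SELECT p.name, COUNT(c.id) FROM departments p LEFT JOIN staff c ON c.dept_id = p.id GROUP BY p.name

Result:
name        | COUNT(c.id)
------------+------------
Engineering | 0          
Finance     | 3          
Sales       | 4          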